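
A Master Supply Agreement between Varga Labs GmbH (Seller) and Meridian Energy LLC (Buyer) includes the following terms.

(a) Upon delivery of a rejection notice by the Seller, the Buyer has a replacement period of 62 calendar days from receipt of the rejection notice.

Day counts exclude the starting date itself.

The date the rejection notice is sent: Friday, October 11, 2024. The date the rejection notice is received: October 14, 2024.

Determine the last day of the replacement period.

The last day of the replacement period: October 14, 2024 + 62 days = December 15, 2024.

December 15, 2024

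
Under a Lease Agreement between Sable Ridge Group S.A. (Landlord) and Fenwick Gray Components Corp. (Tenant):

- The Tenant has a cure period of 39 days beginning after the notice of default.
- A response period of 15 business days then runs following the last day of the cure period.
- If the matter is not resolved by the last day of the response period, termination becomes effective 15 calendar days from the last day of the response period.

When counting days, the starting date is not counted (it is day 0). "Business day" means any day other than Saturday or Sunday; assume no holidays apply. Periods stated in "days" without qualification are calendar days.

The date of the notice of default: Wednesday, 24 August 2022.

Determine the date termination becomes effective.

5 November 2022

Adding 39 calendar days to 24 August 2022 gives 2 October 2022, which is the last day of the cure period.
From Sunday, 2 October 2022, 15 business days (Oct 3, Oct 4, Oct 5, Oct 6, …, Oct 19, Oct 20, Oct 21, skipping weekends) brings us to Friday, 21 October 2022, which is the last day of the response period.
The date termination becomes effective: 15 calendar days after 21 October 2022 is 5 November 2022.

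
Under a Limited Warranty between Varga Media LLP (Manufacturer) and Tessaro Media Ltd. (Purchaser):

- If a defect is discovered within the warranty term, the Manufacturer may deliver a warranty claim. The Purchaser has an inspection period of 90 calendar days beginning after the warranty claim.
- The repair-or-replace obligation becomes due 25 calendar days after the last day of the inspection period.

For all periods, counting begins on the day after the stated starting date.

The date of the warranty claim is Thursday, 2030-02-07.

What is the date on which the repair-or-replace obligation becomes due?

2030-06-02

Adding 90 calendar days to 2030-02-07 gives 2030-05-08, which is the last day of the inspection period.
Adding 25 calendar days to 2030-05-08 gives 2030-06-02, which is the date on which the repair-or-replace obligation becomes due.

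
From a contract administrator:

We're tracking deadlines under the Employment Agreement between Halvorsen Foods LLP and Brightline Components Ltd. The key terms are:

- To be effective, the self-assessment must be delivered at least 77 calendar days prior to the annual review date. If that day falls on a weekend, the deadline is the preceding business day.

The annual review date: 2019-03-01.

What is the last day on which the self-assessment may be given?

2019-03-01 minus 77 days is 2018-12-14. That is a Friday, so no adjustment is needed.

2018-12-14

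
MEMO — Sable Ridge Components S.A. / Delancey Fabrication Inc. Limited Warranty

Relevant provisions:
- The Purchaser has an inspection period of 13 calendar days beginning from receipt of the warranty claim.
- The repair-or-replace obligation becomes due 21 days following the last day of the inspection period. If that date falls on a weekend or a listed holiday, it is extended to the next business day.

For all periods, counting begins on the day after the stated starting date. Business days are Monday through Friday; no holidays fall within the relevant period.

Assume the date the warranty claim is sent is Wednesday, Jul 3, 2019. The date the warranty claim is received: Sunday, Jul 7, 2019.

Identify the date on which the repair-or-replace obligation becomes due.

Aug 12, 2019

The last day of the inspection period: 13 calendar days after Jul 7, 2019 is Jul 20, 2019.
Adding 21 calendar days to Jul 20, 2019 gives Aug 10, 2019, which is the date on which the repair-or-replace obligation becomes due. That falls on a Saturday, so it rolls to the next business day, Monday, Aug 12, 2019.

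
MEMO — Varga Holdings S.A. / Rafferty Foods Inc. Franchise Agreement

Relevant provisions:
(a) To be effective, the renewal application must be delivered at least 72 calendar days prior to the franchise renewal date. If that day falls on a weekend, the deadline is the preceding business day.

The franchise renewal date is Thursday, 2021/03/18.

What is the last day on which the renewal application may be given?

2021/01/05

2021/03/18 minus 72 days is 2021/01/05. That is a Tuesday, so no adjustment is needed.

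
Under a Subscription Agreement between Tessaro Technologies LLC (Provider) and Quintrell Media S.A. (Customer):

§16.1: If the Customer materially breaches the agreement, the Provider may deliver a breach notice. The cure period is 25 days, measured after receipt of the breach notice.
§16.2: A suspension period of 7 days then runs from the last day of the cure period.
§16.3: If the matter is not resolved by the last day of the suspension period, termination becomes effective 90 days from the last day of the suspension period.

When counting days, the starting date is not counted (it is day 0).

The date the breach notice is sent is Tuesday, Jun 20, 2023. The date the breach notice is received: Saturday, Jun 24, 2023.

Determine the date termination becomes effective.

Oct 24, 2023

The last day of the cure period: 25 calendar days after Jun 24, 2023 is Jul 19, 2023.
The last day of the suspension period: 7 calendar days after Jul 19, 2023 is Jul 26, 2023.
The date termination becomes effective: Jul 26, 2023 + 90 days = Oct 24, 2023.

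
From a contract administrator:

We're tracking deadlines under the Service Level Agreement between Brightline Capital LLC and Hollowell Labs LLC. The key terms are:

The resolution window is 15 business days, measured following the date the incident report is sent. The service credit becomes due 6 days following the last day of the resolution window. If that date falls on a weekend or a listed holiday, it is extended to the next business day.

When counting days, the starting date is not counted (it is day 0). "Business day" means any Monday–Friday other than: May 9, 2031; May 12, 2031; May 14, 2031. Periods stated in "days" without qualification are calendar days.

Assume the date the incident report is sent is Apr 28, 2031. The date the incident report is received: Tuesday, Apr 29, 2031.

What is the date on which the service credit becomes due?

The last day of the resolution window: counting 15 business days from Monday, Apr 28, 2031 (Apr 29, Apr 30, May 1, May 2, …, May 20, May 21, May 22, skipping weekends and the listed holidays on May 9, May 12, May 14) reaches Thursday, May 22, 2031.
The date on which the service credit becomes due: 6 calendar days after May 22, 2031 is May 28, 2031. May 28, 2031 is a Wednesday and is not a listed holiday, so no roll-forward applies.

May 28, 2031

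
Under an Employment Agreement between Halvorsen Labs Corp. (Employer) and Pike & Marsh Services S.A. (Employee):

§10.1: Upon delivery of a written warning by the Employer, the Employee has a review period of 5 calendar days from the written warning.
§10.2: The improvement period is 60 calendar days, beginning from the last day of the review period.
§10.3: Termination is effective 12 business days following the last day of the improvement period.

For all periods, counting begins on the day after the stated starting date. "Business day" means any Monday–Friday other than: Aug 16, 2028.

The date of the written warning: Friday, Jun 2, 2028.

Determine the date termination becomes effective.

Adding 5 calendar days to Jun 2, 2028 gives Jun 7, 2028, which is the last day of the review period.
The last day of the improvement period: Jun 7, 2028 + 60 days = Aug 6, 2028.
From Sunday, Aug 6, 2028, 12 business days (Aug 7, Aug 8, Aug 9, Aug 10, …, Aug 21, Aug 22, Aug 23, skipping weekends and the listed holiday on Aug 16) brings us to Wednesday, Aug 23, 2028, which is the date termination becomes effective.

Aug 23, 2028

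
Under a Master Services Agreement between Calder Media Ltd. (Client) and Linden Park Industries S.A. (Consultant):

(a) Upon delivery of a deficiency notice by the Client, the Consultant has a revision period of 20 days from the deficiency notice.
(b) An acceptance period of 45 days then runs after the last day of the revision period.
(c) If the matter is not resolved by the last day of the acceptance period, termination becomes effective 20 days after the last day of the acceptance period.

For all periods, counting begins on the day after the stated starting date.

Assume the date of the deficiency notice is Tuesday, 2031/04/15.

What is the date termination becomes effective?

Adding 20 calendar days to 2031/04/15 gives 2031/05/05, which is the last day of the revision period.
Adding 45 calendar days to 2031/05/05 gives 2031/06/19, which is the last day of the acceptance period.
Adding 20 calendar days to 2031/06/19 gives 2031/07/09, which is the date termination becomes effective.

2031/07/09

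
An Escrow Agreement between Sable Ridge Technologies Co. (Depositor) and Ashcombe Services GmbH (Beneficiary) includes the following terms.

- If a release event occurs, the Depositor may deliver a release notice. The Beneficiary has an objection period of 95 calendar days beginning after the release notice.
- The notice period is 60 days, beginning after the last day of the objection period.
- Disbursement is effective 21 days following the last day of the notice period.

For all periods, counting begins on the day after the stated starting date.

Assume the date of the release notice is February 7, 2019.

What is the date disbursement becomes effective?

August 2, 2019

The last day of the objection period: February 7, 2019 + 95 days = May 13, 2019.
The last day of the notice period: May 13, 2019 + 60 days = July 12, 2019.
The date disbursement becomes effective: July 12, 2019 + 21 days = August 2, 2019.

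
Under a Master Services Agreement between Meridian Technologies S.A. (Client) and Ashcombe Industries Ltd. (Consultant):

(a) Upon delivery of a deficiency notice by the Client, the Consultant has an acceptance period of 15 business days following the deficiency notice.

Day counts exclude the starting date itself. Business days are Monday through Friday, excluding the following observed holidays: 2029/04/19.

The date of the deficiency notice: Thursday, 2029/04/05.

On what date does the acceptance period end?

The last day of the acceptance period: counting 15 business days from Thursday, 2029/04/05 (Apr 6, Apr 9, Apr 10, Apr 11, …, Apr 25, Apr 26, Apr 27, skipping weekends and the listed holiday on Apr 19) reaches Friday, 2029/04/27.

2029/04/27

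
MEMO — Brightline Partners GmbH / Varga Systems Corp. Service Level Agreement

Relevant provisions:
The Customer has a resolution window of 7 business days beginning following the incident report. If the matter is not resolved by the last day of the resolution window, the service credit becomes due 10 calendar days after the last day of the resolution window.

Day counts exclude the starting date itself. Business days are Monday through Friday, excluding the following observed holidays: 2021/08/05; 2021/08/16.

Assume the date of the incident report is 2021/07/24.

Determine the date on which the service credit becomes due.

2021/08/13

From Saturday, 2021/07/24, 7 business days (Jul 26, Jul 27, Jul 28, Jul 29, Jul 30, Aug 2, Aug 3, skipping weekends) brings us to Tuesday, 2021/08/03, which is the last day of the resolution window.
Adding 10 calendar days to 2021/08/03 gives 2021/08/13, which is the date on which the service credit becomes due.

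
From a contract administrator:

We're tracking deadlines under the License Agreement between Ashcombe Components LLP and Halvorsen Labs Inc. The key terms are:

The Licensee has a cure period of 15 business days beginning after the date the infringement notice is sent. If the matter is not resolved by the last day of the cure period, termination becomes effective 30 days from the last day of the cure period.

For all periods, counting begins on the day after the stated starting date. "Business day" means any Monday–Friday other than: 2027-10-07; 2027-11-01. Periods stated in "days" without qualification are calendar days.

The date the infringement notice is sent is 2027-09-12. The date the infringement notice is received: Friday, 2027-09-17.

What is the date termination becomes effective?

The last day of the cure period: counting 15 business days from Sunday, 2027-09-12 (Sep 13, Sep 14, Sep 15, Sep 16, …, Sep 29, Sep 30, Oct 1, skipping weekends) reaches Friday, 2027-10-01.
Adding 30 calendar days to 2027-10-01 gives 2027-10-31, which is the date termination becomes effective.

2027-10-31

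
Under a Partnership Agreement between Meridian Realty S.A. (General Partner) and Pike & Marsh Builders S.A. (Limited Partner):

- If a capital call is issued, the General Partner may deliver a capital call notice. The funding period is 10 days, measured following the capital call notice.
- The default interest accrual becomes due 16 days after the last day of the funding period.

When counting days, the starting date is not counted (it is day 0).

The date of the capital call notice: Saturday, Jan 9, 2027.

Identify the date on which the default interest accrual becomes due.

Feb 4, 2027

Adding 10 calendar days to Jan 9, 2027 gives Jan 19, 2027, which is the last day of the funding period.
The date on which the default interest accrual becomes due: Jan 19, 2027 + 16 days = Feb 4, 2027.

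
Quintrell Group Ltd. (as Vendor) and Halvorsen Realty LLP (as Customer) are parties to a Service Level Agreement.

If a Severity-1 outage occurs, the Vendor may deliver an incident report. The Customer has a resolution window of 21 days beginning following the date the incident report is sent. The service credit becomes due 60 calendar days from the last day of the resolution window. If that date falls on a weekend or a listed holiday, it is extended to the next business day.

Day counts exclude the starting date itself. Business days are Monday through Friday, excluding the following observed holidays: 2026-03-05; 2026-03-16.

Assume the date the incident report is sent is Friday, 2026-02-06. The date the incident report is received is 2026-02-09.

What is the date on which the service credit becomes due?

The last day of the resolution window: 21 calendar days after 2026-02-06 is 2026-02-27.
The date on which the service credit becomes due: 2026-02-27 + 60 days = 2026-04-28. 2026-04-28 is a Tuesday and is not a listed holiday, so no roll-forward applies.

2026-04-28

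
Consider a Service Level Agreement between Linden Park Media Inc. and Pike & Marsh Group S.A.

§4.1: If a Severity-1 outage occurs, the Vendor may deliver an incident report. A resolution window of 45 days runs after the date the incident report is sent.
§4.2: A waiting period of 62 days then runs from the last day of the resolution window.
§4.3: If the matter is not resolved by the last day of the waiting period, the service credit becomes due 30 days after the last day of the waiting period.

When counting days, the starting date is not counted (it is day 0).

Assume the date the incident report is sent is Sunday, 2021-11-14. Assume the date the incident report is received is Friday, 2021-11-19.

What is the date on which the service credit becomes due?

2022-03-31

Adding 45 calendar days to 2021-11-14 gives 2021-12-29, which is the last day of the resolution window.
The last day of the waiting period: 2021-12-29 + 62 days = 2022-03-01.
The date on which the service credit becomes due: 2022-03-01 + 30 days = 2022-03-31.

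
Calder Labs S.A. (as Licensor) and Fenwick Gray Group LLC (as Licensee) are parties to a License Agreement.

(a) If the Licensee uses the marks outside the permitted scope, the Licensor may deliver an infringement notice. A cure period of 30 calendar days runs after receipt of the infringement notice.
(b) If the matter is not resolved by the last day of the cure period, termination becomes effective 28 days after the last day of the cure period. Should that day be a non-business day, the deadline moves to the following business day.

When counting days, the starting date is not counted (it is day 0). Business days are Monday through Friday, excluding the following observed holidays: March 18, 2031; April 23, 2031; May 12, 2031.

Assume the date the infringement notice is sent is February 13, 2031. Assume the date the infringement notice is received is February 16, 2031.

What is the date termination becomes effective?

April 15, 2031

The last day of the cure period: February 16, 2031 + 30 days = March 18, 2031.
The date termination becomes effective: 28 calendar days after March 18, 2031 is April 15, 2031. April 15, 2031 is a Tuesday and is not a listed holiday, so no roll-forward applies.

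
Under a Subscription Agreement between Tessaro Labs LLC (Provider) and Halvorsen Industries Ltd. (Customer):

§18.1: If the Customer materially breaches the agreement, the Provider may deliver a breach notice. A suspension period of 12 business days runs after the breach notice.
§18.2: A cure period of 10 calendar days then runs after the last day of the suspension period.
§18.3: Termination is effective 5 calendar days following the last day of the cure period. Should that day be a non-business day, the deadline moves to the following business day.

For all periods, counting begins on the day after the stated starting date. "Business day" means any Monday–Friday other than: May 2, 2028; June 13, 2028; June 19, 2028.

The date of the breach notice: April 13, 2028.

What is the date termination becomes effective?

May 16, 2028

The last day of the suspension period: 12 business days after Thursday, April 13, 2028, skipping weekends — Apr 14, Apr 17, Apr 18, Apr 19, …, Apr 27, Apr 28, May 1 — lands on Monday, May 1, 2028.
Adding 10 calendar days to May 1, 2028 gives May 11, 2028, which is the last day of the cure period.
The date termination becomes effective: May 11, 2028 + 5 days = May 16, 2028. May 16, 2028 is a Tuesday and is not a listed holiday, so no roll-forward applies.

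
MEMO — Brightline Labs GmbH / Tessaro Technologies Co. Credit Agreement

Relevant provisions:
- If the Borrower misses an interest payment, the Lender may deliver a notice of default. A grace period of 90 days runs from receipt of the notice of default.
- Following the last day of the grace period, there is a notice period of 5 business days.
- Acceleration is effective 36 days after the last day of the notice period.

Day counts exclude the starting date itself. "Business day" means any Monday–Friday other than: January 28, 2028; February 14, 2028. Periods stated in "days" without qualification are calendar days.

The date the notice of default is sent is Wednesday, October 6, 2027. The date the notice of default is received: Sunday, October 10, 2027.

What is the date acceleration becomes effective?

Adding 90 calendar days to October 10, 2027 gives January 8, 2028, which is the last day of the grace period.
The last day of the notice period: counting 5 business days from Saturday, January 8, 2028 (Jan 10, Jan 11, Jan 12, Jan 13, Jan 14, skipping weekends) reaches Friday, January 14, 2028.
Adding 36 calendar days to January 14, 2028 gives February 19, 2028, which is the date acceleration becomes effective.

February 19, 2028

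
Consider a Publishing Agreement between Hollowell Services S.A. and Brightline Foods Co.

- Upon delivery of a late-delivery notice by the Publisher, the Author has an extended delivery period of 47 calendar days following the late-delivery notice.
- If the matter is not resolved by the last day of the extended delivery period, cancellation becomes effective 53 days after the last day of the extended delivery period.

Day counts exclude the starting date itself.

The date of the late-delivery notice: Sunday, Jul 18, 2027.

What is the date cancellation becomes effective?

Oct 26, 2027

The last day of the extended delivery period: Jul 18, 2027 + 47 days = Sep 3, 2027.
The date cancellation becomes effective: 53 calendar days after Sep 3, 2027 is Oct 26, 2027.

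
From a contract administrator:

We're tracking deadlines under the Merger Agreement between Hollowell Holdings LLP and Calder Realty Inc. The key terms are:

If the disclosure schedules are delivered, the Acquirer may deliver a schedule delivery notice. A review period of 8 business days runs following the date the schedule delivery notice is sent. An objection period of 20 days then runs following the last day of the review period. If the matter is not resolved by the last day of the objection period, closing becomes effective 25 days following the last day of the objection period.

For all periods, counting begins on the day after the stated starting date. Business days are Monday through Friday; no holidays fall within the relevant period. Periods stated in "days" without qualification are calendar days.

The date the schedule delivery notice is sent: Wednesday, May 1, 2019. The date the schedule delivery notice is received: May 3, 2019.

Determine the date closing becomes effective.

The last day of the review period: counting 8 business days from Wednesday, May 1, 2019 (May 2, May 3, May 6, May 7, May 8, May 9, May 10, May 13, skipping weekends) reaches Monday, May 13, 2019.
The last day of the objection period: 20 calendar days after May 13, 2019 is June 2, 2019.
Adding 25 calendar days to June 2, 2019 gives June 27, 2019, which is the date closing becomes effective.

June 27, 2019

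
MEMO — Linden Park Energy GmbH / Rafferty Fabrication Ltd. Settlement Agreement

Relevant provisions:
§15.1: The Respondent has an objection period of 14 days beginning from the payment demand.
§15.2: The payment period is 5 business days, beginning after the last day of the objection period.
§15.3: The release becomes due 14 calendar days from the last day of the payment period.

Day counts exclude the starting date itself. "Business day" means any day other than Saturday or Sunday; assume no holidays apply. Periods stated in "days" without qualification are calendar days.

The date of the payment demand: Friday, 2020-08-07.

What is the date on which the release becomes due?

2020-09-11

The last day of the objection period: 14 calendar days after 2020-08-07 is 2020-08-21.
The last day of the payment period: counting 5 business days from Friday, 2020-08-21 (Aug 24, Aug 25, Aug 26, Aug 27, Aug 28, skipping weekends) reaches Friday, 2020-08-28.
The date on which the release becomes due: 2020-08-28 + 14 days = 2020-09-11.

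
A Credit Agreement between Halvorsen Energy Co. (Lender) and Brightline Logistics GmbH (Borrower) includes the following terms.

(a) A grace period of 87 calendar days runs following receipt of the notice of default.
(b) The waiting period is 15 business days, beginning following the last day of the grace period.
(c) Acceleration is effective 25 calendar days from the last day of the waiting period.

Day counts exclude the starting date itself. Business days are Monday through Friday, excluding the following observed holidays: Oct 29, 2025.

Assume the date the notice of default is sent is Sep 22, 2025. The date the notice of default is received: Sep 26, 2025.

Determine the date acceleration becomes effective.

Feb 6, 2026

Adding 87 calendar days to Sep 26, 2025 gives Dec 22, 2025, which is the last day of the grace period.
The last day of the waiting period: counting 15 business days from Monday, Dec 22, 2025 (Dec 23, Dec 24, Dec 25, Dec 26, …, Jan 8, Jan 9, Jan 12, skipping weekends) reaches Monday, Jan 12, 2026.
The date acceleration becomes effective: Jan 12, 2026 + 25 days = Feb 6, 2026.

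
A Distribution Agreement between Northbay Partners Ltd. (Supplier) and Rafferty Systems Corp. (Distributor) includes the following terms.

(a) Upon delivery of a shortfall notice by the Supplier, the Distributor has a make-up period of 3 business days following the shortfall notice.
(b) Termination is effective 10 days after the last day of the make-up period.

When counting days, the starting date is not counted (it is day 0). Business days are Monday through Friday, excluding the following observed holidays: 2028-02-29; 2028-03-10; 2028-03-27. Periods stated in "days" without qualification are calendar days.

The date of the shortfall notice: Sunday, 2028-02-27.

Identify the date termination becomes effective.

From Sunday, 2028-02-27, 3 business days (Feb 28, Mar 1, Mar 2, skipping weekends and the listed holiday on Feb 29) brings us to Thursday, 2028-03-02, which is the last day of the make-up period.
The date termination becomes effective: 2028-03-02 + 10 days = 2028-03-12.

2028-03-12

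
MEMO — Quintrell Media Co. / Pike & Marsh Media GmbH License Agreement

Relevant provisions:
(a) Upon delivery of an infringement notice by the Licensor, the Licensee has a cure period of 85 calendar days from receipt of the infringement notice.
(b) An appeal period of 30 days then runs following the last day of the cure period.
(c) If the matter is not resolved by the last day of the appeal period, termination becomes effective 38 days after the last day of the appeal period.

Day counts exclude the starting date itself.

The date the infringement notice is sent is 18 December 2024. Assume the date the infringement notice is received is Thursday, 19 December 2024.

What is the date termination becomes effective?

The last day of the cure period: 19 December 2024 + 85 days = 14 March 2025.
The last day of the appeal period: 14 March 2025 + 30 days = 13 April 2025.
The date termination becomes effective: 38 calendar days after 13 April 2025 is 21 May 2025.

21 May 2025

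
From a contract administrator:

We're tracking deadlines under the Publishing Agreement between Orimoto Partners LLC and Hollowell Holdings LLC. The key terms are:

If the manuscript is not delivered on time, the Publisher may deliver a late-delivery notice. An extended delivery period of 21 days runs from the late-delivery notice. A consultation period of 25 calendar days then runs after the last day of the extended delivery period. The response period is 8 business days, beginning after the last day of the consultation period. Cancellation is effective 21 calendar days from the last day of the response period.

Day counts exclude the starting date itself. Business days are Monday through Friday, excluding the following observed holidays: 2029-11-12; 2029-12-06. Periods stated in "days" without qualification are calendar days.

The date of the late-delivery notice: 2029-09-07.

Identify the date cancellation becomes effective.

Adding 21 calendar days to 2029-09-07 gives 2029-09-28, which is the last day of the extended delivery period.
Adding 25 calendar days to 2029-09-28 gives 2029-10-23, which is the last day of the consultation period.
From Tuesday, 2029-10-23, 8 business days (Oct 24, Oct 25, Oct 26, Oct 29, Oct 30, Oct 31, Nov 1, Nov 2, skipping weekends) brings us to Friday, 2029-11-02, which is the last day of the response period.
The date cancellation becomes effective: 21 calendar days after 2029-11-02 is 2029-11-23.

2029-11-23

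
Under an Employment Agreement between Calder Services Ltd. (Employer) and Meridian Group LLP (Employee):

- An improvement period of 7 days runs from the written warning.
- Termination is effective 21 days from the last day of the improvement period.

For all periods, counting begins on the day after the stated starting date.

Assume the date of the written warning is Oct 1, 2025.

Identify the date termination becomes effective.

The last day of the improvement period: Oct 1, 2025 + 7 days = Oct 8, 2025.
Adding 21 calendar days to Oct 8, 2025 gives Oct 29, 2025, which is the date termination becomes effective.

Oct 29, 2025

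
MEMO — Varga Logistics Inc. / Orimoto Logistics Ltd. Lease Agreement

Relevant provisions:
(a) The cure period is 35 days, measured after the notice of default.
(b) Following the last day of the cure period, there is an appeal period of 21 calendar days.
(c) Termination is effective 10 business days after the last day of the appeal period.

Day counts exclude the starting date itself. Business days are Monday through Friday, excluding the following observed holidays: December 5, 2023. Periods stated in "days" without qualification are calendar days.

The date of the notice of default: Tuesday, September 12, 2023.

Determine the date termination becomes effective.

The last day of the cure period: 35 calendar days after September 12, 2023 is October 17, 2023.
The last day of the appeal period: 21 calendar days after October 17, 2023 is November 7, 2023.
From Tuesday, November 7, 2023, 10 business days (Nov 8, Nov 9, Nov 10, Nov 13, Nov 14, Nov 15, Nov 16, Nov 17, Nov 20, Nov 21, skipping weekends) brings us to Tuesday, November 21, 2023, which is the date termination becomes effective.

November 21, 2023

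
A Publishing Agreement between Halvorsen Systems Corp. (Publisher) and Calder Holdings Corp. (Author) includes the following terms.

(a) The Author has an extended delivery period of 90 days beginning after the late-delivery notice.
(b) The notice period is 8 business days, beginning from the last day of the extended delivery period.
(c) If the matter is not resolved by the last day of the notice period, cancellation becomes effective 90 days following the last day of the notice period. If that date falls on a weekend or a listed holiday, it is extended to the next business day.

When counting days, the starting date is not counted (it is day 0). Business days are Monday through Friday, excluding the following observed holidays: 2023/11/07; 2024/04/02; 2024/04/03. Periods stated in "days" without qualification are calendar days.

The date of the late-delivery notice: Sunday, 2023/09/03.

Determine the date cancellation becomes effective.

2024/03/12

The last day of the extended delivery period: 2023/09/03 + 90 days = 2023/12/02.
The last day of the notice period: counting 8 business days from Saturday, 2023/12/02 (Dec 4, Dec 5, Dec 6, Dec 7, Dec 8, Dec 11, Dec 12, Dec 13, skipping weekends) reaches Wednesday, 2023/12/13.
Adding 90 calendar days to 2023/12/13 gives 2024/03/12, which is the date cancellation becomes effective. 2024/03/12 is a Tuesday and is not a listed holiday, so no roll-forward applies.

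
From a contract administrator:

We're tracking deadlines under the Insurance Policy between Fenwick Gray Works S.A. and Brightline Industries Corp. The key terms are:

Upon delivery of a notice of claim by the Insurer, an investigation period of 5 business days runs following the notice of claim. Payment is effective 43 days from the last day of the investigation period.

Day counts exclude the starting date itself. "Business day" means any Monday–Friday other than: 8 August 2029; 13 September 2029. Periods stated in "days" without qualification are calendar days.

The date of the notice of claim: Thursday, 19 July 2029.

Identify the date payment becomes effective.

7 September 2029

The last day of the investigation period: counting 5 business days from Thursday, 19 July 2029 (Jul 20, Jul 23, Jul 24, Jul 25, Jul 26, skipping weekends) reaches Thursday, 26 July 2029.
Adding 43 calendar days to 26 July 2029 gives 7 September 2029, which is the date payment becomes effective.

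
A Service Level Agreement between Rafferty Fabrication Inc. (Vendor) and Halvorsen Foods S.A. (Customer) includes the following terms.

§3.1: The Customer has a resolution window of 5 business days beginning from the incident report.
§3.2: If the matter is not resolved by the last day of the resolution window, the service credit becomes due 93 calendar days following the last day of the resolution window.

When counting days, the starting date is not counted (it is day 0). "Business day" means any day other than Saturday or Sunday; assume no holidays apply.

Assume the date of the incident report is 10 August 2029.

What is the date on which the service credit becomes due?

The last day of the resolution window: 5 business days after Friday, 10 August 2029, skipping weekends — Aug 13, Aug 14, Aug 15, Aug 16, Aug 17 — lands on Friday, 17 August 2029.
The date on which the service credit becomes due: 17 August 2029 + 93 days = 18 November 2029.

18 November 2029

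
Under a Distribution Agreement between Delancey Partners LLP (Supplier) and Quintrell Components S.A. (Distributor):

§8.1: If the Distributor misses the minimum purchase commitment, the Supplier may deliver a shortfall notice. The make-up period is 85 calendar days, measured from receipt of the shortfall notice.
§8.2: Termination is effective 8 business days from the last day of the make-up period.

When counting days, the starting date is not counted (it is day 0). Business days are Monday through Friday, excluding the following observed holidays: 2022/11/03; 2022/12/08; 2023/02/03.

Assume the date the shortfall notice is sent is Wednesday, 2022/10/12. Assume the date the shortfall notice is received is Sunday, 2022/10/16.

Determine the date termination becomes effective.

2023/01/19

The last day of the make-up period: 2022/10/16 + 85 days = 2023/01/09.
The date termination becomes effective: counting 8 business days from Monday, 2023/01/09 (Jan 10, Jan 11, Jan 12, Jan 13, Jan 16, Jan 17, Jan 18, Jan 19, skipping weekends) reaches Thursday, 2023/01/19.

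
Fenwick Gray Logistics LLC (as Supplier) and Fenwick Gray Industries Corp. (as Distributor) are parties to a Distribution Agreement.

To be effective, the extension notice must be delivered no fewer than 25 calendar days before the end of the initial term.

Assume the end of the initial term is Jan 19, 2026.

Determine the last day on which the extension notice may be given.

Jan 19, 2026 minus 25 days is Dec 25, 2025.

Dec 25, 2025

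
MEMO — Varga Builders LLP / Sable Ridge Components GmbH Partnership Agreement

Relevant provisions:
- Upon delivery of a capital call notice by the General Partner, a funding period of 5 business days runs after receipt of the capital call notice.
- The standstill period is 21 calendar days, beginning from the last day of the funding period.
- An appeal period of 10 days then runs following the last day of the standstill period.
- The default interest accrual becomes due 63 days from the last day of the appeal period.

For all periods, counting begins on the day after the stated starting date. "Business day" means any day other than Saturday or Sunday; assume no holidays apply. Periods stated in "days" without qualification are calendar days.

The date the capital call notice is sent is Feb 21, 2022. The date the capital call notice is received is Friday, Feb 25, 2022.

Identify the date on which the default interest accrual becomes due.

Jun 6, 2022

From Friday, Feb 25, 2022, 5 business days (Feb 28, Mar 1, Mar 2, Mar 3, Mar 4, skipping weekends) brings us to Friday, Mar 4, 2022, which is the last day of the funding period.
The last day of the standstill period: Mar 4, 2022 + 21 days = Mar 25, 2022.
Adding 10 calendar days to Mar 25, 2022 gives Apr 4, 2022, which is the last day of the appeal period.
The date on which the default interest accrual becomes due: 63 calendar days after Apr 4, 2022 is Jun 6, 2022.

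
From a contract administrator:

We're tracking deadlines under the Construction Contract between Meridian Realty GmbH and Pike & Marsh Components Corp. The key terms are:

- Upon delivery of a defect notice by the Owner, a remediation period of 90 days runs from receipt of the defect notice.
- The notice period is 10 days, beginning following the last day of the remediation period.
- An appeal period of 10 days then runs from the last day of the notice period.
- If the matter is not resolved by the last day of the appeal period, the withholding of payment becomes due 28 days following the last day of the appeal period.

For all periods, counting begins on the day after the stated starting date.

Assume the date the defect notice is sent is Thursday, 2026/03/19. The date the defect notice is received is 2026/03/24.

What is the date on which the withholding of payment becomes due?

2026/08/09

The last day of the remediation period: 90 calendar days after 2026/03/24 is 2026/06/22.
The last day of the notice period: 10 calendar days after 2026/06/22 is 2026/07/02.
Adding 10 calendar days to 2026/07/02 gives 2026/07/12, which is the last day of the appeal period.
The date on which the withholding of payment becomes due: 28 calendar days after 2026/07/12 is 2026/08/09.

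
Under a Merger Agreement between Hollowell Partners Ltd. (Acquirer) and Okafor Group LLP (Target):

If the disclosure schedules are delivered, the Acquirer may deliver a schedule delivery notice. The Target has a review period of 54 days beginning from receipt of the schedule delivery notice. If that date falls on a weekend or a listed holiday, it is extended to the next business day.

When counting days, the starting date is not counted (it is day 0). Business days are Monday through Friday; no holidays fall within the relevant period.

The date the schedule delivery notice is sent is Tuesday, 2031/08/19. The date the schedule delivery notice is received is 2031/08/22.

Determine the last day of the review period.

2031/10/15

The last day of the review period: 54 calendar days after 2031/08/22 is 2031/10/15. 2031/10/15 is a Wednesday, so no roll-forward applies.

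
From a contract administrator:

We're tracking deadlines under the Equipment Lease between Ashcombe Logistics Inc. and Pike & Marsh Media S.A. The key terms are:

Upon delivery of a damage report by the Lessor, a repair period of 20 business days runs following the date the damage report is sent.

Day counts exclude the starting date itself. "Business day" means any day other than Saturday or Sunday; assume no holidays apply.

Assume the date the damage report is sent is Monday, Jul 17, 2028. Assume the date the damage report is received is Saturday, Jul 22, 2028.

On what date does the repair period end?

Aug 14, 2028

From Monday, Jul 17, 2028, 20 business days (Jul 18, Jul 19, Jul 20, Jul 21, …, Aug 10, Aug 11, Aug 14, skipping weekends) brings us to Monday, Aug 14, 2028, which is the last day of the repair period.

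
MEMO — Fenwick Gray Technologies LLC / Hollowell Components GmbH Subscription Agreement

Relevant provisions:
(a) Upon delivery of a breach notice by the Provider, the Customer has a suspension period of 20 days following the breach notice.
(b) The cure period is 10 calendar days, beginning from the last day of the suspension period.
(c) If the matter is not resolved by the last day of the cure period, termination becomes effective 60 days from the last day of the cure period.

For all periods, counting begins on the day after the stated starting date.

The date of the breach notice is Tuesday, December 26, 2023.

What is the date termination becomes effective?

March 25, 2024

The last day of the suspension period: December 26, 2023 + 20 days = January 15, 2024.
The last day of the cure period: 10 calendar days after January 15, 2024 is January 25, 2024.
The date termination becomes effective: 60 calendar days after January 25, 2024 is March 25, 2024.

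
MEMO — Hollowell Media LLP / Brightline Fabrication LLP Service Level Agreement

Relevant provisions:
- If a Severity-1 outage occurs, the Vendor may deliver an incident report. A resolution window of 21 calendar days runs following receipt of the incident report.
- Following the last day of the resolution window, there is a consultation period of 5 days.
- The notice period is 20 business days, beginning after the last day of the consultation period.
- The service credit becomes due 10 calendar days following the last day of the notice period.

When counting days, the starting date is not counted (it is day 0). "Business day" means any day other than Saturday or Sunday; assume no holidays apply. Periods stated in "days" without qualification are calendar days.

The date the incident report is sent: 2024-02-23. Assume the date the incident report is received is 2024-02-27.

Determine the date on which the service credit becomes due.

The last day of the resolution window: 2024-02-27 + 21 days = 2024-03-19.
The last day of the consultation period: 2024-03-19 + 5 days = 2024-03-24.
From Sunday, 2024-03-24, 20 business days (Mar 25, Mar 26, Mar 27, Mar 28, …, Apr 17, Apr 18, Apr 19, skipping weekends) brings us to Friday, 2024-04-19, which is the last day of the notice period.
The date on which the service credit becomes due: 10 calendar days after 2024-04-19 is 2024-04-29.

2024-04-29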